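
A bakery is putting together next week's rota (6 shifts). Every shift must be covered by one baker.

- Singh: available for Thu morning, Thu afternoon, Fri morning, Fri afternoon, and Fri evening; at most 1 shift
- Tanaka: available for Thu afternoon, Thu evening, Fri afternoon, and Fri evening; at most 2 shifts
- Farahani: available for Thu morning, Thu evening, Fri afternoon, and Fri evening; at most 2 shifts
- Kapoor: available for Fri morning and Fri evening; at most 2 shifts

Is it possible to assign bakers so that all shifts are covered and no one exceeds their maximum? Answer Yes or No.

One valid schedule: Thu morning→Singh, Thu afternoon→Tanaka, Thu evening→Tanaka, Fri morning→Kapoor, Fri afternoon→Farahani, Fri evening→Farahani.
Loads: Singh 1/1, Tanaka 2/2, Farahani 2/2, Kapoor 1/2 — all within limits.

Yes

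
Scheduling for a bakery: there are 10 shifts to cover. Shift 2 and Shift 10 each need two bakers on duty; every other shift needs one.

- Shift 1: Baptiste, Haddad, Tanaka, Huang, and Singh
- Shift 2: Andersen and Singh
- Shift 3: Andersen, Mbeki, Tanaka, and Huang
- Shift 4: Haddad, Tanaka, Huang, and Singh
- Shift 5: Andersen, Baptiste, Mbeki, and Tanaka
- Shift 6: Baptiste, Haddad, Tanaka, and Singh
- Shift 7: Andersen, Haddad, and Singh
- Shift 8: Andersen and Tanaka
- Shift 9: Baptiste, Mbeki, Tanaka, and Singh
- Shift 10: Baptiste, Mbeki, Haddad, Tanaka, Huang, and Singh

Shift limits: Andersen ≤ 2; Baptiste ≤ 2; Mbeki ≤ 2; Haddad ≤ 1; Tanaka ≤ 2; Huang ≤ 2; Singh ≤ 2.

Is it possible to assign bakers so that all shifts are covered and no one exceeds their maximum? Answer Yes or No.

Shift 2 can only be covered by Andersen and Singh, so that assignment is forced.
One valid schedule: Shift 1→Tanaka, Shift 2→Andersen+Singh, Shift 3→Mbeki, Shift 4→Tanaka, Shift 5→Baptiste, Shift 6→Baptiste, Shift 7→Haddad, Shift 8→Andersen, Shift 9→Mbeki, Shift 10→Huang+Singh.
Loads: Andersen 2/2, Baptiste 2/2, Mbeki 2/2, Haddad 1/1, Tanaka 2/2, Huang 1/2, Singh 2/2 — all within limits.

Yes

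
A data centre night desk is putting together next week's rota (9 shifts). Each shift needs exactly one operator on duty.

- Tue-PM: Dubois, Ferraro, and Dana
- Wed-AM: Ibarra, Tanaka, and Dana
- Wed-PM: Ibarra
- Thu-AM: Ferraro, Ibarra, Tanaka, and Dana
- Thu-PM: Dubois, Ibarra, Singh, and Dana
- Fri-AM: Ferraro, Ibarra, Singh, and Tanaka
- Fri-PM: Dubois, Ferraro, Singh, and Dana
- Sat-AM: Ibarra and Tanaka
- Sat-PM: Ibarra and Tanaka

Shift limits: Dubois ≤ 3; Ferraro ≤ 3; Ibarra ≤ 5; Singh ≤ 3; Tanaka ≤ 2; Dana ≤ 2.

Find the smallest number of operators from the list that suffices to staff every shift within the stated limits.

3

9 slots to fill and no one can take more than 5, so at least ⌈9/5⌉ = 2 operators are needed.
Any 2 operators together have capacity at most 5+3 = 8 < 9 slots, so 2 can never suffice.
Dubois, Ferraro, and Ibarra alone can cover everything: Tue-PM→Dubois, Wed-AM→Ibarra, Wed-PM→Ibarra, Thu-AM→Ferraro, Thu-PM→Dubois, Fri-AM→Ferraro, Fri-PM→Dubois, Sat-AM→Ibarra, Sat-PM→Ibarra.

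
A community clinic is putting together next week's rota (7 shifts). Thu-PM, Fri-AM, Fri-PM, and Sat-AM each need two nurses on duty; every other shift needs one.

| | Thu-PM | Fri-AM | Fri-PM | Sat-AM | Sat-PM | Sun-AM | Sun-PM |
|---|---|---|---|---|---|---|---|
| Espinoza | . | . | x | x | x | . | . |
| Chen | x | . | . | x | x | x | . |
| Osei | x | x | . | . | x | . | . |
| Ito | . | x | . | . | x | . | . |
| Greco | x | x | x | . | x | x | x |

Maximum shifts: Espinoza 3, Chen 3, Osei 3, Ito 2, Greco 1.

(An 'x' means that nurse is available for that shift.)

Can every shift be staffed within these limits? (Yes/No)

Total capacity is 12 and 11 slots are needed, so capacity alone doesn't rule it out.
Shifts {Fri-PM, Sun-PM} need 3 worker-slots in total, but the nurses available for any of those shifts (Espinoza and Greco) can supply at most 2 among them. So no valid schedule exists.

No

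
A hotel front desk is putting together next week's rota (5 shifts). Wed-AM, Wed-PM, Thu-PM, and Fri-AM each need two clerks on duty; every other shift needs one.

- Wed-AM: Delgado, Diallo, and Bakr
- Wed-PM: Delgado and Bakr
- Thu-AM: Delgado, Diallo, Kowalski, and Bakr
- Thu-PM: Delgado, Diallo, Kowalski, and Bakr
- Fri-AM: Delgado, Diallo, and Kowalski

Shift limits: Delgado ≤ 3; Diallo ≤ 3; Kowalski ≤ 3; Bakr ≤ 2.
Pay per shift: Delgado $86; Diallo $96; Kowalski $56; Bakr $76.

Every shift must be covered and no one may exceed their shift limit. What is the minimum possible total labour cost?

Wed-PM can only be covered by Delgado and Bakr, so that assignment is forced.
Picking the cheapest available clerk for each shift independently would cost $654, but that ignores the shift limits.
An optimal schedule: Wed-AM→Bakr+Delgado, Wed-PM→Bakr+Delgado, Thu-AM→Kowalski, Thu-PM→Kowalski+Diallo, Fri-AM→Kowalski+Delgado.
Total: 76 + 86 + 76 + 86 + 56 + 56 + 96 + 56 + 86 = $674.

$674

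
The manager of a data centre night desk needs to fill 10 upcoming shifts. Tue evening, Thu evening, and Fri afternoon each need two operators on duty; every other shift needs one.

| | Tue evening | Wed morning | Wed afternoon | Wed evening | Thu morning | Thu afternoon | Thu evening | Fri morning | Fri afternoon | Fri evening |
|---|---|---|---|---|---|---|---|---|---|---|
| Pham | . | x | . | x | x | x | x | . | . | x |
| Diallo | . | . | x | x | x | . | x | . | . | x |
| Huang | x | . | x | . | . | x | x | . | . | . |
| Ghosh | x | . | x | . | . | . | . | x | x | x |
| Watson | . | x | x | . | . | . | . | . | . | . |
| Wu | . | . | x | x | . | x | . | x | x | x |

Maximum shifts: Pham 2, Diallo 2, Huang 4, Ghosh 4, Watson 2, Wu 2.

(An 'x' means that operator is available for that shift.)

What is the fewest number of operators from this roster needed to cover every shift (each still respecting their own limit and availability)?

5

13 slots to fill and no one can take more than 4, so at least ⌈13/4⌉ = 4 operators are needed.
Any 4 operators together have capacity at most 4+4+2+2 = 12 < 13 slots, so 4 can never suffice.
Pham, Diallo, Huang, Ghosh, and Wu alone can cover everything: Tue evening→Huang+Ghosh, Wed morning→Pham, Wed afternoon→Huang, Wed evening→Diallo, Thu morning→Pham, Thu afternoon→Huang, Thu evening→Diallo+Huang, Fri morning→Ghosh, Fri afternoon→Ghosh+Wu, Fri evening→Ghosh.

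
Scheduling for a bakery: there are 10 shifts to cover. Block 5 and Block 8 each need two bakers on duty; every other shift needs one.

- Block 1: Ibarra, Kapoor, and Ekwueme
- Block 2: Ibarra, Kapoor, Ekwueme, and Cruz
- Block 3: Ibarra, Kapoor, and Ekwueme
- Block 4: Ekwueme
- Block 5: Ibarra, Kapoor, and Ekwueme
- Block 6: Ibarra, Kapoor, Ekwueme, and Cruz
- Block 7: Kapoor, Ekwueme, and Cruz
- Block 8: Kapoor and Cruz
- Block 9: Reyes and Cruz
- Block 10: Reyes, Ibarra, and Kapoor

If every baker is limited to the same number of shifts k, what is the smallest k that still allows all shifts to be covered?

3

With 5 bakers and 12 worker-slots to fill, someone must work at least ⌈12/5⌉ = 3 shifts, so k ≥ 3.
k = 3 works: Block 1→Ibarra, Block 2→Ekwueme, Block 3→Ibarra, Block 4→Ekwueme, Block 5→Ibarra+Kapoor, Block 6→Ekwueme, Block 7→Kapoor, Block 8→Kapoor+Cruz, Block 9→Reyes, Block 10→Reyes.
Loads: Reyes 2, Ibarra 3, Kapoor 3, Ekwueme 3, Cruz 1 — all ≤ 3.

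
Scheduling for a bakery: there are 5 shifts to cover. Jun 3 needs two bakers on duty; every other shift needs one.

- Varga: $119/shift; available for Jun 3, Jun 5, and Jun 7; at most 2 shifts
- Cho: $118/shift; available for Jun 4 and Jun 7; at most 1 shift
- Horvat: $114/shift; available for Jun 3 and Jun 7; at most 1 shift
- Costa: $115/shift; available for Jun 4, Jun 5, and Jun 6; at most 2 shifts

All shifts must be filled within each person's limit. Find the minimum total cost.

Jun 3 can only be covered by Varga and Horvat, so that assignment is forced.
Jun 6 can only be covered by Costa, so that assignment is forced.
Picking the cheapest available baker for each shift independently would cost $692, but that ignores the shift limits.
An optimal schedule: Jun 3→Varga+Horvat, Jun 4→Cho, Jun 5→Costa, Jun 6→Costa, Jun 7→Varga.
Total: 119 + 114 + 118 + 115 + 115 + 119 = $700.

$700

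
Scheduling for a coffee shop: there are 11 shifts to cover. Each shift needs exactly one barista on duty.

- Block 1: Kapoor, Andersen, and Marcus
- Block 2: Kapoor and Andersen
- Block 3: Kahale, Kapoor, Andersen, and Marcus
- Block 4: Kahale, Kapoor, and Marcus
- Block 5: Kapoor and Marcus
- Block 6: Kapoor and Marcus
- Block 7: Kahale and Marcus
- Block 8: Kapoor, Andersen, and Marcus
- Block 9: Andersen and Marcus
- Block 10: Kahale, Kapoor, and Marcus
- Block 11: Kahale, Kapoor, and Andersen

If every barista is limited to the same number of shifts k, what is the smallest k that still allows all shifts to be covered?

With 4 baristas and 11 worker-slots to fill, someone must work at least ⌈11/4⌉ = 3 shifts, so k ≥ 3.
k = 3 works: Block 1→Andersen, Block 2→Kapoor, Block 3→Marcus, Block 4→Kahale, Block 5→Kapoor, Block 6→Kapoor, Block 7→Kahale, Block 8→Andersen, Block 9→Andersen, Block 10→Marcus, Block 11→Kahale.
Loads: Kahale 3, Kapoor 3, Andersen 3, Marcus 2 — all ≤ 3.

3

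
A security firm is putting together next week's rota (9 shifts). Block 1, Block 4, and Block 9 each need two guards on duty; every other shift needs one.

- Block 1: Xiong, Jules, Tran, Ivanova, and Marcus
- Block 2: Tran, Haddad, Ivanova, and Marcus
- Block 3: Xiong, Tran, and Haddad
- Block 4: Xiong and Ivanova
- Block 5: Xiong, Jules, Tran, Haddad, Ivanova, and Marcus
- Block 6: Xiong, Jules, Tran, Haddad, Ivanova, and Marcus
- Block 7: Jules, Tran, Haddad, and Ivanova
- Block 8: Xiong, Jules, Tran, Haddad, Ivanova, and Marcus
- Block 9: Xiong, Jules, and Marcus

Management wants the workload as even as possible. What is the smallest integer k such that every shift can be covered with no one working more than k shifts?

With 6 guards and 12 worker-slots to fill, someone must work at least ⌈12/6⌉ = 2 shifts, so k ≥ 2.
k = 2 works: Block 1→Ivanova+Marcus, Block 2→Tran, Block 3→Xiong, Block 4→Xiong+Ivanova, Block 5→Tran, Block 6→Haddad, Block 7→Jules, Block 8→Haddad, Block 9→Jules+Marcus.
Loads: Xiong 2, Jules 2, Tran 2, Haddad 2, Ivanova 2, Marcus 2 — all ≤ 2.

2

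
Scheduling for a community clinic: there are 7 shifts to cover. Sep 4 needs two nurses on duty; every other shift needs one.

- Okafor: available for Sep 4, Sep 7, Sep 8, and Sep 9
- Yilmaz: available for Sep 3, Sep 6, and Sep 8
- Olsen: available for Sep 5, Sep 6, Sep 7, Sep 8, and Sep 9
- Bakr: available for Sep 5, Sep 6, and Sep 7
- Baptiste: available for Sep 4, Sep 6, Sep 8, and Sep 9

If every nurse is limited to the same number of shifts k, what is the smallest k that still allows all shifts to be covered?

2

With 5 nurses and 8 worker-slots to fill, someone must work at least ⌈8/5⌉ = 2 shifts, so k ≥ 2.
k = 2 works: Sep 3→Yilmaz, Sep 4→Okafor+Baptiste, Sep 5→Olsen, Sep 6→Yilmaz, Sep 7→Okafor, Sep 8→Baptiste, Sep 9→Olsen.
Loads: Okafor 2, Yilmaz 2, Olsen 2, Bakr 0, Baptiste 2 — all ≤ 2.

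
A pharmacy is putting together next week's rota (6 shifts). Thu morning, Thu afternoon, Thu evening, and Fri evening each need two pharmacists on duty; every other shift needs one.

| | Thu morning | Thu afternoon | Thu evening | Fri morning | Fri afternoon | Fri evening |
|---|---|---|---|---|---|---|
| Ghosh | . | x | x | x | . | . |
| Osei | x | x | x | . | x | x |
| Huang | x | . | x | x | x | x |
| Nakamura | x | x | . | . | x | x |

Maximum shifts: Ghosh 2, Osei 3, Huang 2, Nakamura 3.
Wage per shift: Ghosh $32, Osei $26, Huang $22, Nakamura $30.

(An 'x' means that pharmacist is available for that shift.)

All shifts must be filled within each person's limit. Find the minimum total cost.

$276

Picking the cheapest available pharmacist for each shift independently would cost $244, but that ignores the shift limits.
An optimal schedule: Thu morning→Osei+Huang, Thu afternoon→Ghosh+Nakamura, Thu evening→Osei+Huang, Fri morning→Ghosh, Fri afternoon→Nakamura, Fri evening→Osei+Nakamura.
Total: 26 + 22 + 32 + 30 + 26 + 22 + 32 + 30 + 26 + 30 = $276.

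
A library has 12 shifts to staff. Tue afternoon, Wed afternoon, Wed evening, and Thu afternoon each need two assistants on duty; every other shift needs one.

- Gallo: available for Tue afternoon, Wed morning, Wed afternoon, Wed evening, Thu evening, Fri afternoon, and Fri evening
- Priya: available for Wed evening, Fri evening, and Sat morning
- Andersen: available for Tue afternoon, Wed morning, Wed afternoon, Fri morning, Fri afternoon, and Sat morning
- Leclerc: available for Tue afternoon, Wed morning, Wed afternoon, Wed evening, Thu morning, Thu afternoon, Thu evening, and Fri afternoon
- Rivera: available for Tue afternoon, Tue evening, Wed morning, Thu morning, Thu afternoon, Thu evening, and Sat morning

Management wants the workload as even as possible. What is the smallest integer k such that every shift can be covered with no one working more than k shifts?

4

With 5 assistants and 16 worker-slots to fill, someone must work at least ⌈16/5⌉ = 4 shifts, so k ≥ 4.
k = 4 works: Tue afternoon→Leclerc+Rivera, Tue evening→Rivera, Wed morning→Andersen, Wed afternoon→Gallo+Andersen, Wed evening→Gallo+Priya, Thu morning→Leclerc, Thu afternoon→Leclerc+Rivera, Thu evening→Gallo, Fri morning→Andersen, Fri afternoon→Andersen, Fri evening→Gallo, Sat morning→Priya.
Loads: Gallo 4, Priya 2, Andersen 4, Leclerc 3, Rivera 3 — all ≤ 4.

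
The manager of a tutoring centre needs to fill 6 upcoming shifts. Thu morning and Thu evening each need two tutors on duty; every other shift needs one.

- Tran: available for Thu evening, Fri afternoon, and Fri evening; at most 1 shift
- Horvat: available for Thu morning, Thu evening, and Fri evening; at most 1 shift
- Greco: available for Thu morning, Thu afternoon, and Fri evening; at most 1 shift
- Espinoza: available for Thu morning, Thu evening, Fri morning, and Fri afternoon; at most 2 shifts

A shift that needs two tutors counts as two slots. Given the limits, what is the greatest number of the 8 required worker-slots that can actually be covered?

5

Total capacity across all tutors is 1+1+1+2 = 5, and 8 slots are needed, so at most 5 can be filled.
An assignment achieving 5: Thu morning→Horvat+Espinoza, Thu afternoon→Greco, Fri morning→Espinoza, Fri afternoon→Tran.
Loads: Tran 1/1, Horvat 1/1, Greco 1/1, Espinoza 2/2.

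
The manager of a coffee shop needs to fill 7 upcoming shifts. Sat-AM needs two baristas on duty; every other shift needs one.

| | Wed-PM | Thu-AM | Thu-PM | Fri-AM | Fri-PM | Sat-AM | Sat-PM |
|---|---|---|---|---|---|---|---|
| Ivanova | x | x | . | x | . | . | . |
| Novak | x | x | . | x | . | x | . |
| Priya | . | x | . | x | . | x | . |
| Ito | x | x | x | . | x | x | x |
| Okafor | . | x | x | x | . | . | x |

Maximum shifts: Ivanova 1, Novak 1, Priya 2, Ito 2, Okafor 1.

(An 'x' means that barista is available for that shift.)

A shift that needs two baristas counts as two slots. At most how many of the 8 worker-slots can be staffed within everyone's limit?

7

Total capacity across all baristas is 1+1+2+2+1 = 7, and 8 slots are needed, so at most 7 can be filled.
An assignment achieving 7: Wed-PM→Ivanova, Thu-PM→Ito, Fri-AM→Priya, Fri-PM→Ito, Sat-AM→Novak+Priya, Sat-PM→Okafor.
Loads: Ivanova 1/1, Novak 1/1, Priya 2/2, Ito 2/2, Okafor 1/1.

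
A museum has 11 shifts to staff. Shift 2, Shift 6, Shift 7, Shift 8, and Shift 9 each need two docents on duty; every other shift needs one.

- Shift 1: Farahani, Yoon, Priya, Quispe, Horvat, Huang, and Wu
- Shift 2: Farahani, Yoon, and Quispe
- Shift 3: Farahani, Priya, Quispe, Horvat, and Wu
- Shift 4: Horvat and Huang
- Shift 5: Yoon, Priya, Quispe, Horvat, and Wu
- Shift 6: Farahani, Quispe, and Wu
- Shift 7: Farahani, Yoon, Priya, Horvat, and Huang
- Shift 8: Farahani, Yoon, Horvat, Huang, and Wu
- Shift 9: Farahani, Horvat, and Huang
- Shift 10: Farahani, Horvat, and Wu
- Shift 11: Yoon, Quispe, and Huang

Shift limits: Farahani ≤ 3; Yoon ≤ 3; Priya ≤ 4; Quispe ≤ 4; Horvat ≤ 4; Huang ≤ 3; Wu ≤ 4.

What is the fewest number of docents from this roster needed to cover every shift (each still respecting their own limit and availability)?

16 slots to fill and no one can take more than 4, so at least ⌈16/4⌉ = 4 docents are needed.
No set of 4 docents can cover every shift (each such set leaves at least one shift with no one available or exceeds a cap).
Farahani, Yoon, Priya, Quispe, and Horvat alone can cover everything: Shift 1→Priya, Shift 2→Yoon+Quispe, Shift 3→Priya, Shift 4→Horvat, Shift 5→Priya, Shift 6→Farahani+Quispe, Shift 7→Priya+Horvat, Shift 8→Yoon+Horvat, Shift 9→Farahani+Horvat, Shift 10→Farahani, Shift 11→Yoon.

5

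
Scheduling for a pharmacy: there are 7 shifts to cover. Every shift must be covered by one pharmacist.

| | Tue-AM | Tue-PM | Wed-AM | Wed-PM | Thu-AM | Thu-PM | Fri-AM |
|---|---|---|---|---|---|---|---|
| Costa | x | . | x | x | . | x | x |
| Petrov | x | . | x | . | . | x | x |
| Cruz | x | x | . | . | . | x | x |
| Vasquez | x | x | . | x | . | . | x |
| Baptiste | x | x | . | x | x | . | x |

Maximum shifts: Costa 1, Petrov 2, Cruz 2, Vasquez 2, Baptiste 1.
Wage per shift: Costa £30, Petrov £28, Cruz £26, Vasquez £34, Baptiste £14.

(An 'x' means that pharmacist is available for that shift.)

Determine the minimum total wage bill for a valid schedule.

£186

Thu-AM can only be covered by Baptiste, so that assignment is forced.
Picking the cheapest available pharmacist for each shift independently would cost £124, but that ignores the shift limits.
An optimal schedule: Tue-AM→Petrov, Tue-PM→Cruz, Wed-AM→Costa, Wed-PM→Vasquez, Thu-AM→Baptiste, Thu-PM→Petrov, Fri-AM→Cruz.
Total: 28 + 26 + 30 + 34 + 14 + 28 + 26 = £186.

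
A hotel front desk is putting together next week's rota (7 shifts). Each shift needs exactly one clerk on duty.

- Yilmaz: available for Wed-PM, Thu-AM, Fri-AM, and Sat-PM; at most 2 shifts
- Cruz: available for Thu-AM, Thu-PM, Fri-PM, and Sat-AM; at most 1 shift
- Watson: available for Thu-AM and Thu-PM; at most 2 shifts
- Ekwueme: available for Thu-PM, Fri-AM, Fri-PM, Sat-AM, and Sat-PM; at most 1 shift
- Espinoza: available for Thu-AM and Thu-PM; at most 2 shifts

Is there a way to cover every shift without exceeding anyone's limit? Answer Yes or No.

Total capacity is 8 and 7 slots are needed, so capacity alone doesn't rule it out.
Shifts {Wed-PM, Fri-AM, Fri-PM, Sat-AM, Sat-PM} need 5 worker-slots in total, but the clerks available for any of those shifts (Yilmaz, Cruz, and Ekwueme) can supply at most 4 among them. So no valid schedule exists.

No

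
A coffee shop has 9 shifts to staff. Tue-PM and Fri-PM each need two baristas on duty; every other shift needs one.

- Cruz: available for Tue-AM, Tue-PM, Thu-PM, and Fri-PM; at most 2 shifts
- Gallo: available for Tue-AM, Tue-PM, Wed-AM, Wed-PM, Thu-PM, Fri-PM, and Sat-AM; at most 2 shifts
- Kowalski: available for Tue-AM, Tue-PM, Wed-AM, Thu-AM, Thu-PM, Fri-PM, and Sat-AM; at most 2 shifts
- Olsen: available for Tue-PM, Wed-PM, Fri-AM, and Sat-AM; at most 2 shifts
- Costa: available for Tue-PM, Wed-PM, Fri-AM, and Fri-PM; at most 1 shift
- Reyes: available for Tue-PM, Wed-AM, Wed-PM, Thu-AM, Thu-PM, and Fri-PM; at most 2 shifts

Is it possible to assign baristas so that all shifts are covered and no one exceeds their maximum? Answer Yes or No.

Yes

One valid schedule: Tue-AM→Cruz, Tue-PM→Costa+Reyes, Wed-AM→Gallo, Wed-PM→Olsen, Thu-AM→Kowalski, Thu-PM→Cruz, Fri-AM→Olsen, Fri-PM→Kowalski+Reyes, Sat-AM→Gallo.
Loads: Cruz 2/2, Gallo 2/2, Kowalski 2/2, Olsen 2/2, Costa 1/1, Reyes 2/2 — all within limits.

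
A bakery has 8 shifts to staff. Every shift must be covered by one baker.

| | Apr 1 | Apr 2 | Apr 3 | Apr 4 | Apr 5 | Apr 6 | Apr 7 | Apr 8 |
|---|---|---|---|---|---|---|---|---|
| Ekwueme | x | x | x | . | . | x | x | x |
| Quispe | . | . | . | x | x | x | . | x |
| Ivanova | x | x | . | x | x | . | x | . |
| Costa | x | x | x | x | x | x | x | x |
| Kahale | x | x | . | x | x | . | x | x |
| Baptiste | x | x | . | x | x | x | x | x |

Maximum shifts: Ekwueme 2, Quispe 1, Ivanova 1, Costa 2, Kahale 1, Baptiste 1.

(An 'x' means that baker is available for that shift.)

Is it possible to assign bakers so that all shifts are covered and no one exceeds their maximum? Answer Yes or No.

Yes

One valid schedule: Apr 1→Ivanova, Apr 2→Costa, Apr 3→Ekwueme, Apr 4→Quispe, Apr 5→Costa, Apr 6→Ekwueme, Apr 7→Kahale, Apr 8→Baptiste.
Loads: Ekwueme 2/2, Quispe 1/1, Ivanova 1/1, Costa 2/2, Kahale 1/1, Baptiste 1/1 — all within limits.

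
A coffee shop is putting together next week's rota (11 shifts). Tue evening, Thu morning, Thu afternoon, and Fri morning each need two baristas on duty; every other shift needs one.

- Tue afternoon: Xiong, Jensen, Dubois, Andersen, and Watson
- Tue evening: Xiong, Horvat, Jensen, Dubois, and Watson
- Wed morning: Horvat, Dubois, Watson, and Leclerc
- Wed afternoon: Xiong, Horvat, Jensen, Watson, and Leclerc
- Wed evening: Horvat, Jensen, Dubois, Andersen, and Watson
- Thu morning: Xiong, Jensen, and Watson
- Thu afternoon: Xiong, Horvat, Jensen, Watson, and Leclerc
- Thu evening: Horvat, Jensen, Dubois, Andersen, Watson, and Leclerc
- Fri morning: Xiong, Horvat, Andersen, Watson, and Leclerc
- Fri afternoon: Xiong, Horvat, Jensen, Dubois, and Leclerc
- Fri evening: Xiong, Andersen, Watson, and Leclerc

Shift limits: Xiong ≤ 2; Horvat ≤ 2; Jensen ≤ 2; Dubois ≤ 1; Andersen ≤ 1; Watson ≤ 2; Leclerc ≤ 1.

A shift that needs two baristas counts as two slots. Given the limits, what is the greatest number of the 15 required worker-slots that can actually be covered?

Total capacity across all baristas is 2+2+2+1+1+2+1 = 11, and 15 slots are needed, so at most 11 can be filled.
An assignment achieving 11: Tue afternoon→Jensen, Tue evening→Horvat+Dubois, Wed morning→Horvat, Wed afternoon→Watson, Wed evening→Andersen, Thu morning→Xiong+Jensen, Thu afternoon→Watson+Leclerc, Fri evening→Xiong.
Loads: Xiong 2/2, Horvat 2/2, Jensen 2/2, Dubois 1/1, Andersen 1/1, Watson 2/2, Leclerc 1/1.

11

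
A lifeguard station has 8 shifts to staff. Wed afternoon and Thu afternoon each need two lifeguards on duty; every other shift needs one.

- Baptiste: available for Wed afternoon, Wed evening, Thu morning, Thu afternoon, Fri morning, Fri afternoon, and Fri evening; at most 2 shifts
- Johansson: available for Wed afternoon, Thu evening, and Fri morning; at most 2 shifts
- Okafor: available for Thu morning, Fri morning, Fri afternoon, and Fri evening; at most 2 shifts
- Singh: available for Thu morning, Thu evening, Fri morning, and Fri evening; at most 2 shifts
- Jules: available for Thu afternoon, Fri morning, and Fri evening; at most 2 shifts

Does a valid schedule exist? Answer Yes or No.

No

Total capacity is 10 and 10 slots are needed, so capacity alone doesn't rule it out.
Shifts {Wed afternoon, Wed evening, Thu afternoon} need 5 worker-slots in total, but the lifeguards available for any of those shifts (Baptiste, Johansson, and Jules) can supply at most 4 among them. So no valid schedule exists.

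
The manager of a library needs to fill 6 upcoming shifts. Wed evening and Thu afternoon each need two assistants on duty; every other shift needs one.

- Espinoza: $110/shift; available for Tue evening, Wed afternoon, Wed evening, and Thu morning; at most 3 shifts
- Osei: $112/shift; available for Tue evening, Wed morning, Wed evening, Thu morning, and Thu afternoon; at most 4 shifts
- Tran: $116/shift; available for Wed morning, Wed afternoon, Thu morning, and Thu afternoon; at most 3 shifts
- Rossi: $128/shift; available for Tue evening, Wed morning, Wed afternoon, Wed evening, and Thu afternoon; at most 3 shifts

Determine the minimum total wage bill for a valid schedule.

Picking the cheapest available assistant for each shift independently would cost $892, but that ignores the shift limits.
An optimal schedule: Tue evening→Espinoza, Wed morning→Osei, Wed afternoon→Espinoza, Wed evening→Espinoza+Osei, Thu morning→Osei, Thu afternoon→Osei+Tran.
Total: 110 + 112 + 110 + 110 + 112 + 112 + 112 + 116 = $894.

$894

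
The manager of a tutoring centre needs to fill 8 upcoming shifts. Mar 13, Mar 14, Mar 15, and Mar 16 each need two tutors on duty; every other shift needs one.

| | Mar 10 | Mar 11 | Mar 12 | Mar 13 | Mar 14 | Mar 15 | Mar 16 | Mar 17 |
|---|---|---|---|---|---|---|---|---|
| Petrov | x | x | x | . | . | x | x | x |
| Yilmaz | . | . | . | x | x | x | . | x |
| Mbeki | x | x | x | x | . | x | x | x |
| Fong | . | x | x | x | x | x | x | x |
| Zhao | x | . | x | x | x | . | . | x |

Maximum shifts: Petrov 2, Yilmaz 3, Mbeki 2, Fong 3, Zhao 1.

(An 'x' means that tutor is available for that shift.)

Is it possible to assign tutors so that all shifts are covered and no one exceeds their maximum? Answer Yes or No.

Total capacity is 2+3+2+3+1 = 11 but 12 worker-slots are needed — infeasible.

No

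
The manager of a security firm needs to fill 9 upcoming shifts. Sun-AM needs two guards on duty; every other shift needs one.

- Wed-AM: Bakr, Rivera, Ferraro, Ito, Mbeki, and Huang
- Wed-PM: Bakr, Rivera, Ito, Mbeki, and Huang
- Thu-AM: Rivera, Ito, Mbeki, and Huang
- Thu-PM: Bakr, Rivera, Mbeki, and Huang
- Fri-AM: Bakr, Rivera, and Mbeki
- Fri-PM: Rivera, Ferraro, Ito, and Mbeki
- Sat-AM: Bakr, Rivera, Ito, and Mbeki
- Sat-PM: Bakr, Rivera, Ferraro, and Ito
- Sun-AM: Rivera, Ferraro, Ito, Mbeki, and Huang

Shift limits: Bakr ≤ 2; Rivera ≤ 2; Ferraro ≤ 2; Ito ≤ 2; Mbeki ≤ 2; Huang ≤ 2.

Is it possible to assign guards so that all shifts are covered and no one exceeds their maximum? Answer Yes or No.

One valid schedule: Wed-AM→Ferraro, Wed-PM→Ito, Thu-AM→Rivera, Thu-PM→Bakr, Fri-AM→Bakr, Fri-PM→Rivera, Sat-AM→Ito, Sat-PM→Ferraro, Sun-AM→Mbeki+Huang.
Loads: Bakr 2/2, Rivera 2/2, Ferraro 2/2, Ito 2/2, Mbeki 1/2, Huang 1/2 — all within limits.

Yes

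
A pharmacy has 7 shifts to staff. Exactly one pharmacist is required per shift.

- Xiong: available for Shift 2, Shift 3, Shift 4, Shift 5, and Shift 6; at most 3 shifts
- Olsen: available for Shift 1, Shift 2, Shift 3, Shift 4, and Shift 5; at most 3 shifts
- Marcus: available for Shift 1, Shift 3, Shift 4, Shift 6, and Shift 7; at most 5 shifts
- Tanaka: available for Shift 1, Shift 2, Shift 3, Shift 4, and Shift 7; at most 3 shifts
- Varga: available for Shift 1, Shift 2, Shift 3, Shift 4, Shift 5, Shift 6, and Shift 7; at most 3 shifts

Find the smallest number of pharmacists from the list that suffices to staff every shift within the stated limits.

7 slots to fill and no one can take more than 5, so at least ⌈7/5⌉ = 2 pharmacists are needed.
Xiong and Marcus alone can cover everything: Shift 1→Marcus, Shift 2→Xiong, Shift 3→Xiong, Shift 4→Marcus, Shift 5→Xiong, Shift 6→Marcus, Shift 7→Marcus.

2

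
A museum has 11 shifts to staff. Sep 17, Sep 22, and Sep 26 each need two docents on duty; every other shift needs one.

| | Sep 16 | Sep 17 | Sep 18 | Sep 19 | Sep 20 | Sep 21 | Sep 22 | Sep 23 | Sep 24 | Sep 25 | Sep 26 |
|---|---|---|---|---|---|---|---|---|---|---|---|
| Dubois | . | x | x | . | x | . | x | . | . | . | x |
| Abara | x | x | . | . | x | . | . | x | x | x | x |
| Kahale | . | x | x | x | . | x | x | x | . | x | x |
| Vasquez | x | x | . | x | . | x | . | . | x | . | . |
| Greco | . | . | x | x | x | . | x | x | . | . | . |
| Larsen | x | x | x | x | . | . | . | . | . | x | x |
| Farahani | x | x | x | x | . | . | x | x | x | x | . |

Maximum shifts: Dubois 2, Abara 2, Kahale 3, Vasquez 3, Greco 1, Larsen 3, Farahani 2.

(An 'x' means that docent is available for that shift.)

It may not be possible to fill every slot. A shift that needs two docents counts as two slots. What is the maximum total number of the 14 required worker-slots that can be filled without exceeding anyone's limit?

14

Total capacity across all docents is 2+2+3+3+1+3+2 = 16, and 14 slots are needed, so at most 14 can be filled.
An assignment achieving 14: Sep 16→Abara, Sep 17→Vasquez+Farahani, Sep 18→Larsen, Sep 19→Vasquez, Sep 20→Dubois, Sep 21→Kahale, Sep 22→Dubois+Kahale, Sep 23→Greco, Sep 24→Abara, Sep 25→Larsen, Sep 26→Kahale+Larsen.
Loads: Dubois 2/2, Abara 2/2, Kahale 3/3, Vasquez 2/3, Greco 1/1, Larsen 3/3, Farahani 1/2.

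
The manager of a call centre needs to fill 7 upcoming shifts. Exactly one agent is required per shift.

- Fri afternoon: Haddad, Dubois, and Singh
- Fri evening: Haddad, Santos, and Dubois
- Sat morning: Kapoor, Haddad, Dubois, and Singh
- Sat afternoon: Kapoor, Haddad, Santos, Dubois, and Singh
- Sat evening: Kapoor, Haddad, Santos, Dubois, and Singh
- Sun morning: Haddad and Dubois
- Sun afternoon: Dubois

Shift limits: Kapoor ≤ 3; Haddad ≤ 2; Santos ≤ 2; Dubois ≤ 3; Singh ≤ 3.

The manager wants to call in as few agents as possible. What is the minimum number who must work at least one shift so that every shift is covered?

3

7 slots to fill and no one can take more than 3, so at least ⌈7/3⌉ = 3 agents are needed.
Kapoor, Haddad, and Dubois alone can cover everything: Fri afternoon→Haddad, Fri evening→Haddad, Sat morning→Kapoor, Sat afternoon→Kapoor, Sat evening→Kapoor, Sun morning→Dubois, Sun afternoon→Dubois.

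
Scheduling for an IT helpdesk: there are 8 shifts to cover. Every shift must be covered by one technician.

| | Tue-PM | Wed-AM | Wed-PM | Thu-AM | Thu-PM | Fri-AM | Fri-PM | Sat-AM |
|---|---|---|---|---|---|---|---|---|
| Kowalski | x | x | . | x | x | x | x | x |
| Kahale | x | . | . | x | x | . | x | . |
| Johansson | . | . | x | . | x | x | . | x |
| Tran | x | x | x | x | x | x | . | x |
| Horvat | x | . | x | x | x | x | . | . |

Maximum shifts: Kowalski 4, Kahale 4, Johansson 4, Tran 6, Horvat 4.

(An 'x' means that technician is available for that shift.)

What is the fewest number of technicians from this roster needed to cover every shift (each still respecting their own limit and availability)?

8 slots to fill and no one can take more than 6, so at least ⌈8/6⌉ = 2 technicians are needed.
Kowalski and Johansson alone can cover everything: Tue-PM→Kowalski, Wed-AM→Kowalski, Wed-PM→Johansson, Thu-AM→Kowalski, Thu-PM→Johansson, Fri-AM→Johansson, Fri-PM→Kowalski, Sat-AM→Johansson.

2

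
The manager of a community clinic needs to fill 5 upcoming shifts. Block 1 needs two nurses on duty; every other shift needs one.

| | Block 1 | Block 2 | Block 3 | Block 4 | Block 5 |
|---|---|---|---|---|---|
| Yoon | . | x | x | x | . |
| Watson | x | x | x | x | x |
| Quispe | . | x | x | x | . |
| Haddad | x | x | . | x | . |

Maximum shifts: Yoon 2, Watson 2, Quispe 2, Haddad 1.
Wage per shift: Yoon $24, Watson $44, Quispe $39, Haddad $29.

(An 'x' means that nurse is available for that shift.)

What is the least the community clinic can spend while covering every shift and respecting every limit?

$204

Block 1 can only be covered by Watson and Haddad, so that assignment is forced.
Block 5 can only be covered by Watson, so that assignment is forced.
Picking the cheapest available nurse for each shift independently would cost $189, but that ignores the shift limits.
An optimal schedule: Block 1→Watson+Haddad, Block 2→Yoon, Block 3→Yoon, Block 4→Quispe, Block 5→Watson.
Total: 44 + 29 + 24 + 24 + 39 + 44 = $204.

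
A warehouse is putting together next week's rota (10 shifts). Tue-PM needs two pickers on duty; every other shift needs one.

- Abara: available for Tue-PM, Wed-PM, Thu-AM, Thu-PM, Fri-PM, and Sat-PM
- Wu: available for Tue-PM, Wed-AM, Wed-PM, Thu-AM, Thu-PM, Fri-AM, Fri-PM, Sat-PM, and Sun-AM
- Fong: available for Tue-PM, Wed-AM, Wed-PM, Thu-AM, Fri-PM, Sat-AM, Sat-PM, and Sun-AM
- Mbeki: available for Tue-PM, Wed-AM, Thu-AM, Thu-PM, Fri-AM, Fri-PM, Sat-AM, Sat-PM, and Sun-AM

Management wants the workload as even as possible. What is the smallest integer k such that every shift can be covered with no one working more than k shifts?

3

With 4 pickers and 11 worker-slots to fill, someone must work at least ⌈11/4⌉ = 3 shifts, so k ≥ 3.
k = 3 works: Tue-PM→Fong+Mbeki, Wed-AM→Wu, Wed-PM→Abara, Thu-AM→Abara, Thu-PM→Abara, Fri-AM→Wu, Fri-PM→Fong, Sat-AM→Fong, Sat-PM→Mbeki, Sun-AM→Wu.
Loads: Abara 3, Wu 3, Fong 3, Mbeki 2 — all ≤ 3.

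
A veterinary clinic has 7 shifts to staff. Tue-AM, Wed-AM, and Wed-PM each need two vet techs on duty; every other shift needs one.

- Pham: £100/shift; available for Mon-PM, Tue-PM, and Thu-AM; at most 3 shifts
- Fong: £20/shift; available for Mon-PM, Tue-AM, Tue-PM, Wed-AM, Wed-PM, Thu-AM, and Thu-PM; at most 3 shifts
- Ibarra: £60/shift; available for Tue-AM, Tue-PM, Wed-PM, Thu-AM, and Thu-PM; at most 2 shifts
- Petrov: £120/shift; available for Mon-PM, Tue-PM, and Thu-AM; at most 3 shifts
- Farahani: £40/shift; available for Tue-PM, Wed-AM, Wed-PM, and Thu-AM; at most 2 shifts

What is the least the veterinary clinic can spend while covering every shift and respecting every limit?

£560

Tue-AM can only be covered by Fong and Ibarra, so that assignment is forced.
Wed-AM can only be covered by Fong and Farahani, so that assignment is forced.
Picking the cheapest available vet tech for each shift independently would cost £280, but that ignores the shift limits.
An optimal schedule: Mon-PM→Pham, Tue-AM→Fong+Ibarra, Tue-PM→Pham, Wed-AM→Fong+Farahani, Wed-PM→Ibarra+Farahani, Thu-AM→Pham, Thu-PM→Fong.
Total: 100 + 20 + 60 + 100 + 20 + 40 + 60 + 40 + 100 + 20 = £560.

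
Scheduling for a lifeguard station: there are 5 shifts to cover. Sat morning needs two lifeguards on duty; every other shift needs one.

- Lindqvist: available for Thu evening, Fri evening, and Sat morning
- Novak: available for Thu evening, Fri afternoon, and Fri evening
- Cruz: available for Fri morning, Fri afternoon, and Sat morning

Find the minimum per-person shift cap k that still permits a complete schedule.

With 3 lifeguards and 6 worker-slots to fill, someone must work at least ⌈6/3⌉ = 2 shifts, so k ≥ 2.
k = 2 works: Thu evening→Lindqvist, Fri morning→Cruz, Fri afternoon→Novak, Fri evening→Novak, Sat morning→Lindqvist+Cruz.
Loads: Lindqvist 2, Novak 2, Cruz 2 — all ≤ 2.

2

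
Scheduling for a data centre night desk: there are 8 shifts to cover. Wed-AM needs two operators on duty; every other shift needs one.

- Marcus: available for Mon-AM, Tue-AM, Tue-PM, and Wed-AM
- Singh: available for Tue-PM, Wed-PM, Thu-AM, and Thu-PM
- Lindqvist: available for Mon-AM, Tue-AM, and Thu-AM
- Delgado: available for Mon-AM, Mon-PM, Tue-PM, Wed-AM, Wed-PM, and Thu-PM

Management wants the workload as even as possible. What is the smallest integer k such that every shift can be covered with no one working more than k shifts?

With 4 operators and 9 worker-slots to fill, someone must work at least ⌈9/4⌉ = 3 shifts, so k ≥ 3.
k = 3 works: Mon-AM→Marcus, Mon-PM→Delgado, Tue-AM→Marcus, Tue-PM→Delgado, Wed-AM→Marcus+Delgado, Wed-PM→Singh, Thu-AM→Singh, Thu-PM→Singh.
Loads: Marcus 3, Singh 3, Lindqvist 0, Delgado 3 — all ≤ 3.

3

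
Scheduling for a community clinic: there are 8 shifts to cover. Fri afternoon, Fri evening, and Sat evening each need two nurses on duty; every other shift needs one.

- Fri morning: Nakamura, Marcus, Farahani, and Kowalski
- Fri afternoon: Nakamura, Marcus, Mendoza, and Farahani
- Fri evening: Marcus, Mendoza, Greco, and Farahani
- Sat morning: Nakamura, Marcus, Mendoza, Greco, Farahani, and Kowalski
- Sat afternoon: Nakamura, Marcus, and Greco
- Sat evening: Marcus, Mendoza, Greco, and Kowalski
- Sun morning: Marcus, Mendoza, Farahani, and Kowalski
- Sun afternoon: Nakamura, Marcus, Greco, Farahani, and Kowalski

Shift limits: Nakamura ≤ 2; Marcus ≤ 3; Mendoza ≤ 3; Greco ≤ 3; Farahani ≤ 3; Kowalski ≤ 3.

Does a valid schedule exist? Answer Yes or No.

One valid schedule: Fri morning→Nakamura, Fri afternoon→Marcus+Mendoza, Fri evening→Mendoza+Greco, Sat morning→Mendoza, Sat afternoon→Nakamura, Sat evening→Greco+Kowalski, Sun morning→Marcus, Sun afternoon→Marcus.
Loads: Nakamura 2/2, Marcus 3/3, Mendoza 3/3, Greco 2/3, Farahani 0/3, Kowalski 1/3 — all within limits.

Yes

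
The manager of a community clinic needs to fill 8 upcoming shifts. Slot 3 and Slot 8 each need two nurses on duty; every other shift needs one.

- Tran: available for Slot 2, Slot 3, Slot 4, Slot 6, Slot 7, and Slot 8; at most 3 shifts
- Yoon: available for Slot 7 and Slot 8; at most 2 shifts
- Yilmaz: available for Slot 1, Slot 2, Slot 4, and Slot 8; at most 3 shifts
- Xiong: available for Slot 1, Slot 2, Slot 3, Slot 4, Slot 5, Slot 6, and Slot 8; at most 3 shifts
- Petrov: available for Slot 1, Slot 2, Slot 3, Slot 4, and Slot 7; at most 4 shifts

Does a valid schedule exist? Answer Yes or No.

Yes

Slot 5 can only be covered by Xiong, so that assignment is forced.
One valid schedule: Slot 1→Yilmaz, Slot 2→Yilmaz, Slot 3→Tran+Xiong, Slot 4→Yilmaz, Slot 5→Xiong, Slot 6→Tran, Slot 7→Tran, Slot 8→Yoon+Xiong.
Loads: Tran 3/3, Yoon 1/2, Yilmaz 3/3, Xiong 3/3, Petrov 0/4 — all within limits.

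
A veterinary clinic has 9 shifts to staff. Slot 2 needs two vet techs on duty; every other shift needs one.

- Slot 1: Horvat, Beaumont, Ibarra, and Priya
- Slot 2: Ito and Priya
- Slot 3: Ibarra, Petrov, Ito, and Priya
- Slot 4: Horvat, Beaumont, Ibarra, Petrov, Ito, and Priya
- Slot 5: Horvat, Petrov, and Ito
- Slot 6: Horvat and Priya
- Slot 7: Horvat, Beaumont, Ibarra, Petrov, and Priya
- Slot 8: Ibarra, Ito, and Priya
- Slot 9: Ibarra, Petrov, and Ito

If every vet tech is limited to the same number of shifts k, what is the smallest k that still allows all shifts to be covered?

2

With 6 vet techs and 10 worker-slots to fill, someone must work at least ⌈10/6⌉ = 2 shifts, so k ≥ 2.
k = 2 works: Slot 1→Beaumont, Slot 2→Ito+Priya, Slot 3→Petrov, Slot 4→Petrov, Slot 5→Horvat, Slot 6→Horvat, Slot 7→Beaumont, Slot 8→Ibarra, Slot 9→Ibarra.
Loads: Horvat 2, Beaumont 2, Ibarra 2, Petrov 2, Ito 1, Priya 1 — all ≤ 2.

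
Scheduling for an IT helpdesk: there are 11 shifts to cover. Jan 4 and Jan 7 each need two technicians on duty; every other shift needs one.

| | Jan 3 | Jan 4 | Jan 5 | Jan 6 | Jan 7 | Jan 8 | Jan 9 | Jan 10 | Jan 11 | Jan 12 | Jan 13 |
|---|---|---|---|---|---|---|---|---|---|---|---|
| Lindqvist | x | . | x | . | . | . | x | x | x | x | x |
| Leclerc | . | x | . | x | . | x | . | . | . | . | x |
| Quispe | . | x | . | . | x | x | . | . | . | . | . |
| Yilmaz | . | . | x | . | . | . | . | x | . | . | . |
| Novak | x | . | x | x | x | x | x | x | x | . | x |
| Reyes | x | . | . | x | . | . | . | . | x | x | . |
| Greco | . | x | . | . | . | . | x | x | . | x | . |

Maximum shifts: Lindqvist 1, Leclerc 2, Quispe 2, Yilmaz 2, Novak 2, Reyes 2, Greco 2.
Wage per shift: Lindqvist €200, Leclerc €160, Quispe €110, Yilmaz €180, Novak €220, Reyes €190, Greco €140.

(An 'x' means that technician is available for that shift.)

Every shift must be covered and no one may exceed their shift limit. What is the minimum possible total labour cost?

€2200

Jan 7 can only be covered by Quispe and Novak, so that assignment is forced.
Picking the cheapest available technician for each shift independently would cost €1990, but that ignores the shift limits.
An optimal schedule: Jan 3→Lindqvist, Jan 4→Leclerc+Quispe, Jan 5→Yilmaz, Jan 6→Reyes, Jan 7→Quispe+Novak, Jan 8→Leclerc, Jan 9→Greco, Jan 10→Yilmaz, Jan 11→Reyes, Jan 12→Greco, Jan 13→Novak.
Total: 200 + 160 + 110 + 180 + 190 + 110 + 220 + 160 + 140 + 180 + 190 + 140 + 220 = €2200.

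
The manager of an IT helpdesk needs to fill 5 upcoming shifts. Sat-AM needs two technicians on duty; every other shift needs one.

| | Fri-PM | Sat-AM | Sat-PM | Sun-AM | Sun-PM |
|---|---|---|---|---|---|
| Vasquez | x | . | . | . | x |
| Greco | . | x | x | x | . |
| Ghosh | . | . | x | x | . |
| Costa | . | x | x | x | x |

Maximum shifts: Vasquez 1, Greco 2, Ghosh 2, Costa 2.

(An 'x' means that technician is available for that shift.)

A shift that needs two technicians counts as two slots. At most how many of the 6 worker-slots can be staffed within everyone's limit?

6

Total capacity across all technicians is 1+2+2+2 = 7, and 6 slots are needed, so at most 6 can be filled.
An assignment achieving 6: Fri-PM→Vasquez, Sat-AM→Greco+Costa, Sat-PM→Greco, Sun-AM→Ghosh, Sun-PM→Costa.
Loads: Vasquez 1/1, Greco 2/2, Ghosh 1/2, Costa 2/2.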